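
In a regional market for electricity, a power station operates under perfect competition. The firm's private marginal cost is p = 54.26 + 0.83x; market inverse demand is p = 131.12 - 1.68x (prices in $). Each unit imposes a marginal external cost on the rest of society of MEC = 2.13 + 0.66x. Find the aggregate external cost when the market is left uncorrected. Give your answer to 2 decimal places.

$374.66

Market equilibrium (private): 54.26 + 0.83x = 131.12 - 1.68x → x_m = 30.6215.
Total external cost = ∫₀^{x_m} (2.13 + 0.66x) dx = 2.13×30.6215 + ½×0.66×30.6215² = 374.6570.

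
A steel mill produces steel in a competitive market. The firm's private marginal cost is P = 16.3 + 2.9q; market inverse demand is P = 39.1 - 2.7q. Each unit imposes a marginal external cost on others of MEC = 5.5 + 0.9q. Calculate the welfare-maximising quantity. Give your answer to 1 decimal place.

Social marginal cost = private MC + MEC = 21.8 + 3.8q.
Set SMC = demand: 21.8 + 3.8q = 39.1 - 2.7q → q* = 2.6615.

q* = 2.7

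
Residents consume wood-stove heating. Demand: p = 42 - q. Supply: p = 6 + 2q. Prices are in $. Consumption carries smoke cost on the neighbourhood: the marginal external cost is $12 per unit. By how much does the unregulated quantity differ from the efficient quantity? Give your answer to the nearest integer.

4 units

Market equilibrium (private): 6 + 2q = 42 - q → q_m = 12.0000.
Social marginal benefit = demand − MEC = 30 - q.
Set SMB = MC: 30 - q = 6 + 2q → q* = 8.0000.
Gap = |12.0000 − 8.0000| = 4.0000.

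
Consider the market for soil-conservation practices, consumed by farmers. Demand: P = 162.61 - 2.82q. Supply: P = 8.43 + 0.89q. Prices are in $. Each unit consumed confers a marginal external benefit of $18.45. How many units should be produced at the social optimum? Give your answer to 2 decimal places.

q* = 46.53

Social marginal benefit = demand + MEB = 181.06 - 2.82q.
Set SMB = MC: 181.06 - 2.82q = 8.43 + 0.89q → q* = 46.5310.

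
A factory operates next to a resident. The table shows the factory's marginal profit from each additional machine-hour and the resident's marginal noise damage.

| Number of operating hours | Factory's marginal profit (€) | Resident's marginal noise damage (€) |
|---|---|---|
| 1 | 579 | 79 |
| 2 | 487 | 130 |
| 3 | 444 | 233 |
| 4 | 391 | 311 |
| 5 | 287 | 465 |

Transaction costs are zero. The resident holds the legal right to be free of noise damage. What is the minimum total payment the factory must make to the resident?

€753

Efficient level: marginal profit ≥ marginal noise damage through level 4, so k* = 4.
With the resident holding the right, the factory must at least compensate total damage at k*: 79 + 130 + 233 + 311 = 753.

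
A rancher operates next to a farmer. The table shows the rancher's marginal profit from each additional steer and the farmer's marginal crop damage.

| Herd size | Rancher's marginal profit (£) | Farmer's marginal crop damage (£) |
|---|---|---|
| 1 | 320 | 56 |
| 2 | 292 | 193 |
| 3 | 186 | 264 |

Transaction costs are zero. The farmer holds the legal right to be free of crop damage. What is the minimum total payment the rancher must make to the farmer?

£249

Efficient level: marginal profit ≥ marginal crop damage through level 2, so k* = 2.
With the farmer holding the right, the rancher must at least compensate total damage at k*: 56 + 193 = 249.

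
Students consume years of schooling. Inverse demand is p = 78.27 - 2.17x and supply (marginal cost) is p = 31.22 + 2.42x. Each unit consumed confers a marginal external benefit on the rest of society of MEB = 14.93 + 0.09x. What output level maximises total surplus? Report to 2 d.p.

Social marginal benefit = demand + MEB = 93.20 - 2.08x.
Set SMB = MC: 93.20 - 2.08x = 31.22 + 2.42x → x* = 13.7733.

x* = 13.77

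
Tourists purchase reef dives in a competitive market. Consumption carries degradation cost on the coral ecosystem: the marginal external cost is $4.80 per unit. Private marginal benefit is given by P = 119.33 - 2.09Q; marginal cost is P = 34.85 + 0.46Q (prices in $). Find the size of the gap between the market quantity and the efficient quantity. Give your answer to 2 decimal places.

Market equilibrium (private): 34.85 + 0.46Q = 119.33 - 2.09Q → Q_m = 33.1294.
Social marginal benefit = demand − MEC = 114.53 - 2.09Q.
Set SMB = MC: 114.53 - 2.09Q = 34.85 + 0.46Q → Q* = 31.2471.
Gap = |33.1294 − 31.2471| = 1.8823.

1.88 units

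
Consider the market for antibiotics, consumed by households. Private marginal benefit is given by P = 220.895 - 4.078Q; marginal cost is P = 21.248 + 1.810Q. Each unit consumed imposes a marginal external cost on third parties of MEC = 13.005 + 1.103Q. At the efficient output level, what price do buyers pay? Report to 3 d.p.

Social marginal benefit = demand − MEC = 207.890 - 5.181Q.
Set SMB = MC: 207.890 - 5.181Q = 21.248 + 1.810Q → Q* = 26.6975.
Consumer price on the demand curve at Q*: 220.895 − 4.078×26.6975 = 112.0226.

P = 112.023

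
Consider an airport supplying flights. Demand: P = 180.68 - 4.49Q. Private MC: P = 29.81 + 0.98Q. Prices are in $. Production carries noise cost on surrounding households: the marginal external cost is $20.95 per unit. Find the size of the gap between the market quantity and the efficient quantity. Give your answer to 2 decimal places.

Market equilibrium (private): 29.81 + 0.98Q = 180.68 - 4.49Q → Q_m = 27.5814.
Social marginal cost = private MC + MEC = 50.76 + 0.98Q.
Set SMC = demand: 50.76 + 0.98Q = 180.68 - 4.49Q → Q* = 23.7514.
Gap = |27.5814 − 23.7514| = 3.8300.

3.83 units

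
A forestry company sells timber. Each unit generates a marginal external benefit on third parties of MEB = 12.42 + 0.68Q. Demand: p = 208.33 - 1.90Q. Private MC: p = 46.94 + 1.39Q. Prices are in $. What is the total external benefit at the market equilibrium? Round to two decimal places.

$1427.42

Market equilibrium (private): 46.94 + 1.39Q = 208.33 - 1.90Q → Q_m = 49.0547.
Total external benefit = ∫₀^{Q_m} (12.42 + 0.68Q) dQ = 12.42×49.0547 + ½×0.68×49.0547² = 1427.4230.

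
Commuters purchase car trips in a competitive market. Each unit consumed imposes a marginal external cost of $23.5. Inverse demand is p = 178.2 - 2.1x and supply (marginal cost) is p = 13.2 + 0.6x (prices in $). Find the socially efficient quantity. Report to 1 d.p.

x* = 52.4

Social marginal benefit = demand − MEC = 154.7 - 2.1x.
Set SMB = MC: 154.7 - 2.1x = 13.2 + 0.6x → x* = 52.4074.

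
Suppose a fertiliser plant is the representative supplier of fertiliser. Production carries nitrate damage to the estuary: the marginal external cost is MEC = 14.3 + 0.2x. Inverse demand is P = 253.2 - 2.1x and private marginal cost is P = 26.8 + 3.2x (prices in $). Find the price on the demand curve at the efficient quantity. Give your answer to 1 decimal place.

Social marginal cost = private MC + MEC = 41.1 + 3.4x.
Set SMC = demand: 41.1 + 3.4x = 253.2 - 2.1x → x* = 38.5636.
Consumer price on the demand curve at x*: 253.2 − 2.1×38.5636 = 172.2164.

P = $172.2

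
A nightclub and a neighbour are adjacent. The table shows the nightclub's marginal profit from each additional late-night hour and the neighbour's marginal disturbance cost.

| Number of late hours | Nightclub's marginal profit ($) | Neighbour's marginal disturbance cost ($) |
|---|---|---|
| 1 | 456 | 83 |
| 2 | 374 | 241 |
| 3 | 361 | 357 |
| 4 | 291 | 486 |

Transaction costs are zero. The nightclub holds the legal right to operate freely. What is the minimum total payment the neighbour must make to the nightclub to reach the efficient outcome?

$291

Left alone the nightclub would choose level 4 (marginal profit stays positive).
Efficient level: k* = 3 (marginal profit ≥ marginal disturbance cost through 3).
The neighbour must at least cover the nightclub's forgone profit from cutting 4→3: 291 = 291.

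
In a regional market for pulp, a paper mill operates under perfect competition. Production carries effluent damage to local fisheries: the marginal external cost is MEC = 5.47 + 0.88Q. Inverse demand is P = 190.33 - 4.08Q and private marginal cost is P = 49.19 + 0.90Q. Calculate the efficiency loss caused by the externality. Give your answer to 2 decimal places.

Market equilibrium (private): 49.19 + 0.90Q = 190.33 - 4.08Q → Q_m = 28.3414.
Social marginal cost = private MC + MEC = 54.66 + 1.78Q.
Set SMC = demand: 54.66 + 1.78Q = 190.33 - 4.08Q → Q* = 23.1519.
The welfare-loss triangle has base |Q_m − Q*| and height MEC(Q_m) (the vertical gap between SMC and demand is zero at Q* and MEC at Q_m).
DWL = ½ × 5.1895 × 30.4104 = 78.9074.

DWL = 78.91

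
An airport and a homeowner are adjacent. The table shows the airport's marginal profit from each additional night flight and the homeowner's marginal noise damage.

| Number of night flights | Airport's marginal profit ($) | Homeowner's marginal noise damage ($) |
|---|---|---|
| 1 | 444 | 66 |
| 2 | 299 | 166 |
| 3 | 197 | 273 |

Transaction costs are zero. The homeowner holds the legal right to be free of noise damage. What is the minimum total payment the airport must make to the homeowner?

$232

Efficient level: marginal profit ≥ marginal noise damage through level 2, so k* = 2.
With the homeowner holding the right, the airport must at least compensate total damage at k*: 66 + 166 = 232.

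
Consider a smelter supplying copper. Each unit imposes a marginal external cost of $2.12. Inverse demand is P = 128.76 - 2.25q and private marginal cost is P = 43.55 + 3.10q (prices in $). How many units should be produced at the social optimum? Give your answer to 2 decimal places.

Social marginal cost = private MC + MEC = 45.67 + 3.10q.
Set SMC = demand: 45.67 + 3.10q = 128.76 - 2.25q → q* = 15.5308.

q* = 15.53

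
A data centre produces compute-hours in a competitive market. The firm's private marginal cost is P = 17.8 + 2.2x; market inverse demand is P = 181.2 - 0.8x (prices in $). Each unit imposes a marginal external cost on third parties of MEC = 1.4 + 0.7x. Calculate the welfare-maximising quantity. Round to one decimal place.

x* = 43.8

Social marginal cost = private MC + MEC = 19.2 + 2.9x.
Set SMC = demand: 19.2 + 2.9x = 181.2 - 0.8x → x* = 43.7838.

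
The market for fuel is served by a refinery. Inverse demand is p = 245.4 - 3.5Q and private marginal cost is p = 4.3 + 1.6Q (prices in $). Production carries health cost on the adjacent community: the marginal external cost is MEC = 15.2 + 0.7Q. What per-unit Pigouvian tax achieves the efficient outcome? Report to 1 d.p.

Social marginal cost = private MC + MEC = 19.5 + 2.3Q.
Set SMC = demand: 19.5 + 2.3Q = 245.4 - 3.5Q → Q* = 38.9483.
The Pigouvian tax equals MEC at Q*: 15.2 + 0.7×38.9483 = 42.4638.

tax = $42.5 per unit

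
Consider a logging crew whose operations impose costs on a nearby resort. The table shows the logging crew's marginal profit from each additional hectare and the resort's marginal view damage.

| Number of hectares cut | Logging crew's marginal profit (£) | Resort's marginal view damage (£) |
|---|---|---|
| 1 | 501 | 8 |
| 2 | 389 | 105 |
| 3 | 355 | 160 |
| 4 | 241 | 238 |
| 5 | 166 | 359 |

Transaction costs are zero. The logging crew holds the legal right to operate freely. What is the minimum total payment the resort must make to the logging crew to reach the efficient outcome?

Left alone the logging crew would choose level 5 (marginal profit stays positive).
Efficient level: k* = 4 (marginal profit ≥ marginal view damage through 4).
The resort must at least cover the logging crew's forgone profit from cutting 5→4: 166 = 166.

£166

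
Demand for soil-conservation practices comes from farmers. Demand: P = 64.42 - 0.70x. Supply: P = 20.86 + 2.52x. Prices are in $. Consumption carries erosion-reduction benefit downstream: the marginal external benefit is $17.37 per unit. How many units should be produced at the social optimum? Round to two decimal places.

x* = 18.92

Social marginal benefit = demand + MEB = 81.79 - 0.70x.
Set SMB = MC: 81.79 - 0.70x = 20.86 + 2.52x → x* = 18.9224.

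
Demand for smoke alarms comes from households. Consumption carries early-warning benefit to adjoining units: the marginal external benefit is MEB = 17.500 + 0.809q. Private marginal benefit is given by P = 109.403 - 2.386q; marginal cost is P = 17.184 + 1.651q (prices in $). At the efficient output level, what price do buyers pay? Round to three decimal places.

Social marginal benefit = demand + MEB = 126.903 - 1.577q.
Set SMB = MC: 126.903 - 1.577q = 17.184 + 1.651q → q* = 33.9898.
Consumer price on the demand curve at q*: 109.403 − 2.386×33.9898 = 28.3033.

P = $28.303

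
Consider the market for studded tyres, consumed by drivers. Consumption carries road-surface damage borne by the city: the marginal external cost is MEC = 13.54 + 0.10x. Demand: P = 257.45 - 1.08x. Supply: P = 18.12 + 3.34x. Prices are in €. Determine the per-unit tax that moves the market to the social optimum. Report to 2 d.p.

Social marginal benefit = demand − MEC = 243.91 - 1.18x.
Set SMB = MC: 243.91 - 1.18x = 18.12 + 3.34x → x* = 49.9535.
The Pigouvian tax equals MEC at x*: 13.54 + 0.10×49.9535 = 18.5354.

tax = €18.54 per unit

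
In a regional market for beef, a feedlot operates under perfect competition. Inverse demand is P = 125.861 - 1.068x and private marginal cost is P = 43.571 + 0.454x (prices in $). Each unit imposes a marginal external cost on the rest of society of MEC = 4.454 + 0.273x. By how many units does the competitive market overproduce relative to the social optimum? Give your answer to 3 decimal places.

10.704 units

Market equilibrium (private): 43.571 + 0.454x = 125.861 - 1.068x → x_m = 54.0670.
Social marginal cost = private MC + MEC = 48.025 + 0.727x.
Set SMC = demand: 48.025 + 0.727x = 125.861 - 1.068x → x* = 43.3627.
Gap = |54.0670 − 43.3627| = 10.7043.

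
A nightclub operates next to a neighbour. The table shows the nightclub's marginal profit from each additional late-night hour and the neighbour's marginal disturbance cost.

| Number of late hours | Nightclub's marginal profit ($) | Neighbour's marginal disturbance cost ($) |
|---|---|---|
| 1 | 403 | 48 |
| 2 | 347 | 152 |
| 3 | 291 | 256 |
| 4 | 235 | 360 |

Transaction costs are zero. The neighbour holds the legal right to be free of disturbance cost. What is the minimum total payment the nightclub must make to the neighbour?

$456

Efficient level: marginal profit ≥ marginal disturbance cost through level 3, so k* = 3.
With the neighbour holding the right, the nightclub must at least compensate total damage at k*: 48 + 152 + 256 = 456.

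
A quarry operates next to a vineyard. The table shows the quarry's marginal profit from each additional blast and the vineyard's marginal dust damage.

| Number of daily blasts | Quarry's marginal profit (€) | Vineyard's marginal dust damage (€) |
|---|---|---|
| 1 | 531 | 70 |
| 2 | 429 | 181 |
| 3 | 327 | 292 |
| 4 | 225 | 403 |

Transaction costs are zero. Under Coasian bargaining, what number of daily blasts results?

Bargaining reaches the level where marginal profit last exceeds marginal dust damage.
That holds through level 3 (327 ≥ 292) but not at 4 (225 < 403).

3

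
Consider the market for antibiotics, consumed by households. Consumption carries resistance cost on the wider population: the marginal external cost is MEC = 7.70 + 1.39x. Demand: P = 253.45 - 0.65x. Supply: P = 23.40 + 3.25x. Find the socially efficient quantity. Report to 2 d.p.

x* = 42.03

Social marginal benefit = demand − MEC = 245.75 - 2.04x.
Set SMB = MC: 245.75 - 2.04x = 23.40 + 3.25x → x* = 42.0321.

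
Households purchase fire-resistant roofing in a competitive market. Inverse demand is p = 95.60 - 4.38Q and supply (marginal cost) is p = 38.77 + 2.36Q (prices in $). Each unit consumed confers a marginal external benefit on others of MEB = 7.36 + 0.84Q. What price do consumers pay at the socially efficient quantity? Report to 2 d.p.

P = $47.95

Social marginal benefit = demand + MEB = 102.96 - 3.54Q.
Set SMB = MC: 102.96 - 3.54Q = 38.77 + 2.36Q → Q* = 10.8797.
Consumer price on the demand curve at Q*: 95.60 − 4.38×10.8797 = 47.9469.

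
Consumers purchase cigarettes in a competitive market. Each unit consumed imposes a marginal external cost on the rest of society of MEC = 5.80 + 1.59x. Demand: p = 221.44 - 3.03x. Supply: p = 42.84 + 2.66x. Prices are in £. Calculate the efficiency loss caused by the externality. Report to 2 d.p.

DWL = £213.14

Market equilibrium (private): 42.84 + 2.66x = 221.44 - 3.03x → x_m = 31.3884.
Social marginal benefit = demand − MEC = 215.64 - 4.62x.
Set SMB = MC: 215.64 - 4.62x = 42.84 + 2.66x → x* = 23.7363.
The loss is the area between SMB and MC from x* to x_m; with linear curves that's a triangle of height MEC(x_m).
DWL = ½ × 7.6521 × 55.7076 = 213.1401.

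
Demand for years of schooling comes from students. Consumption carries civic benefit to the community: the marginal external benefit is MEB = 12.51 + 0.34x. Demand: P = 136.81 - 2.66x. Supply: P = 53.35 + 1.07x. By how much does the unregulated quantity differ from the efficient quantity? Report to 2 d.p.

5.93 units

Market equilibrium (private): 53.35 + 1.07x = 136.81 - 2.66x → x_m = 22.3753.
Social marginal benefit = demand + MEB = 149.32 - 2.32x.
Set SMB = MC: 149.32 - 2.32x = 53.35 + 1.07x → x* = 28.3097.
Gap = |22.3753 − 28.3097| = 5.9344.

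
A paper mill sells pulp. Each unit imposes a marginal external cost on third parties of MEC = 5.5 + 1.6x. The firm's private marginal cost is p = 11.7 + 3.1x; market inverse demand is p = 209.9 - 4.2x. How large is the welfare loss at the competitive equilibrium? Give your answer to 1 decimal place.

Market equilibrium (private): 11.7 + 3.1x = 209.9 - 4.2x → x_m = 27.1507.
Social marginal cost = private MC + MEC = 17.2 + 4.7x.
Set SMC = demand: 17.2 + 4.7x = 209.9 - 4.2x → x* = 21.6517.
The welfare-loss triangle has base |x_m − x*| and height MEC(x_m) (the vertical gap between SMC and demand is zero at x* and MEC at x_m).
DWL = ½ × 5.4990 × 48.9411 = 134.5636.

DWL = 134.6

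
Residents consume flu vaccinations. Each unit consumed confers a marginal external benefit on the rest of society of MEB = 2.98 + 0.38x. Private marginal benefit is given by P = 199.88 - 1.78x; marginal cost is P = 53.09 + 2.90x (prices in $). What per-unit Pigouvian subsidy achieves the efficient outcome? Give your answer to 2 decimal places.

Social marginal benefit = demand + MEB = 202.86 - 1.40x.
Set SMB = MC: 202.86 - 1.40x = 53.09 + 2.90x → x* = 34.8302.
The Pigouvian subsidy equals MEB at x*: 2.98 + 0.38×34.8302 = 16.2155.

subsidy = $16.22 per unit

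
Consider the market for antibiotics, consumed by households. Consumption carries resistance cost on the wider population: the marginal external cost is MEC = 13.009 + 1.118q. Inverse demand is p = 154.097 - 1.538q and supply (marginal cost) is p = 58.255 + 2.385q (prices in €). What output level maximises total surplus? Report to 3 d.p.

q* = 16.432

Social marginal benefit = demand − MEC = 141.088 - 2.656q.
Set SMB = MC: 141.088 - 2.656q = 58.255 + 2.385q → q* = 16.4319.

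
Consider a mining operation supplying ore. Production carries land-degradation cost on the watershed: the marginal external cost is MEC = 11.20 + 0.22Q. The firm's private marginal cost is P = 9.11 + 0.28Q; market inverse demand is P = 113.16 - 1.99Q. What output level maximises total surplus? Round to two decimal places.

Social marginal cost = private MC + MEC = 20.31 + 0.50Q.
Set SMC = demand: 20.31 + 0.50Q = 113.16 - 1.99Q → Q* = 37.2892.

Q* = 37.29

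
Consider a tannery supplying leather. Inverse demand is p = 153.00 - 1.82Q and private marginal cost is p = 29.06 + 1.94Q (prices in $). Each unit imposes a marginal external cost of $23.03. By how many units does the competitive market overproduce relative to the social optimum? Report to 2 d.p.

Market equilibrium (private): 29.06 + 1.94Q = 153.00 - 1.82Q → Q_m = 32.9628.
Social marginal cost = private MC + MEC = 52.09 + 1.94Q.
Set SMC = demand: 52.09 + 1.94Q = 153.00 - 1.82Q → Q* = 26.8378.
Gap = |32.9628 − 26.8378| = 6.1250.

6.13 units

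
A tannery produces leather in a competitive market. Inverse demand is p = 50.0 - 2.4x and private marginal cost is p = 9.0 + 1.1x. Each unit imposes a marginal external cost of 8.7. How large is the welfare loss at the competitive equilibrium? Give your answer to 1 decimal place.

DWL = 10.8

Market equilibrium (private): 9.0 + 1.1x = 50.0 - 2.4x → x_m = 11.7143.
Social marginal cost = private MC + MEC = 17.7 + 1.1x.
Set SMC = demand: 17.7 + 1.1x = 50.0 - 2.4x → x* = 9.2286.
The loss is the area between SMC and demand from x* to x_m; with linear curves that's a triangle of height MEC(x_m).
DWL = ½ × 2.4857 × 8.7000 = 10.8128.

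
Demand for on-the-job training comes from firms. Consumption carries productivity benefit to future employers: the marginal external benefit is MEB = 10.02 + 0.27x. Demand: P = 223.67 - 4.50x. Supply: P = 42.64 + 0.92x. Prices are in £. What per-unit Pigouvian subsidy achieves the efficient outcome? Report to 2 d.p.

Social marginal benefit = demand + MEB = 233.69 - 4.23x.
Set SMB = MC: 233.69 - 4.23x = 42.64 + 0.92x → x* = 37.0971.
The Pigouvian subsidy equals MEB at x*: 10.02 + 0.27×37.0971 = 20.0362.

subsidy = £20.04 per unit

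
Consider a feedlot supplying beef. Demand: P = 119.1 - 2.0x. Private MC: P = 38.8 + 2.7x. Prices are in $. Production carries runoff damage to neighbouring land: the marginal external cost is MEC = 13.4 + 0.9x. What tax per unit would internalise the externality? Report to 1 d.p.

tax = $24.2 per unit

Social marginal cost = private MC + MEC = 52.2 + 3.6x.
Set SMC = demand: 52.2 + 3.6x = 119.1 - 2.0x → x* = 11.9464.
The Pigouvian tax equals MEC at x*: 13.4 + 0.9×11.9464 = 24.1518.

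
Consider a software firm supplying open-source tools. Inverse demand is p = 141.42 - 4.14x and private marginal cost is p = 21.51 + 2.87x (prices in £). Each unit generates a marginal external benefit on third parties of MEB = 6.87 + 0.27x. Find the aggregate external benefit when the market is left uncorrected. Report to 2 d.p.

Market equilibrium (private): 21.51 + 2.87x = 141.42 - 4.14x → x_m = 17.1056.
Total external benefit = ∫₀^{x_m} (6.87 + 0.27x) dx = 6.87×17.1056 + ½×0.27×17.1056² = 157.0167.

£157.02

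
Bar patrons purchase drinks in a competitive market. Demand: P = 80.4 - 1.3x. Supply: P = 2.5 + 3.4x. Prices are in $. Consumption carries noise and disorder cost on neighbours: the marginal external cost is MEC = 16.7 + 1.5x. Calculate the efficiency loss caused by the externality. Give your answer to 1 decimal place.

DWL = $139.3

Market equilibrium (private): 2.5 + 3.4x = 80.4 - 1.3x → x_m = 16.5745.
Social marginal benefit = demand − MEC = 63.7 - 2.8x.
Set SMB = MC: 63.7 - 2.8x = 2.5 + 3.4x → x* = 9.8710.
Height of the DWL triangle at x_m is MC(x_m) − SMB(x_m) = MEC(x_m) = 41.5617.
DWL = ½ × 6.7035 × 41.5617 = 139.3044.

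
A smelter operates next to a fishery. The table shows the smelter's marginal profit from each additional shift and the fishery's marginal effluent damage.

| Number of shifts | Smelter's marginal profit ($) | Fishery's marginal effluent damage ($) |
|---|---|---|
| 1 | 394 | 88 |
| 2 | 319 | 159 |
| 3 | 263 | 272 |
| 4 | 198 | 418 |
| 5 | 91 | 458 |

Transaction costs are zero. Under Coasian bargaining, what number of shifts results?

2

Bargaining reaches the level where marginal profit last exceeds marginal effluent damage.
That holds through level 2 (319 ≥ 159) but not at 3 (263 < 272).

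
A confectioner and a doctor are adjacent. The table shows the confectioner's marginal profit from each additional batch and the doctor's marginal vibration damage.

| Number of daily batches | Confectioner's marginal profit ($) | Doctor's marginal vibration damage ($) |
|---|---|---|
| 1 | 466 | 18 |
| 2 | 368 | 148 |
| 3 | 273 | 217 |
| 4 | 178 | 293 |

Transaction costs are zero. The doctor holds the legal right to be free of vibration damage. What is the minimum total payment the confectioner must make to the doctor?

Efficient level: marginal profit ≥ marginal vibration damage through level 3, so k* = 3.
With the doctor holding the right, the confectioner must at least compensate total damage at k*: 18 + 148 + 217 = 383.

$383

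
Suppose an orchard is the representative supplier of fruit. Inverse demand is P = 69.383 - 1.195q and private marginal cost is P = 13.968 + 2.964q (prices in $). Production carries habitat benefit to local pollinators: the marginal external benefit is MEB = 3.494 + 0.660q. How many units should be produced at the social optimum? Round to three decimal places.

Social marginal cost = private MC − MEB = 10.474 + 2.304q.
Set SMC = demand: 10.474 + 2.304q = 69.383 - 1.195q → q* = 16.8360.

q* = 16.836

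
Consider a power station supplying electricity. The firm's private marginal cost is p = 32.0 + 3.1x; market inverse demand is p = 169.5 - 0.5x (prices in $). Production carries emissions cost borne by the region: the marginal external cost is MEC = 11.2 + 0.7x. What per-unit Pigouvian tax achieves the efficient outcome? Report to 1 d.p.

tax = $31.8 per unit

Social marginal cost = private MC + MEC = 43.2 + 3.8x.
Set SMC = demand: 43.2 + 3.8x = 169.5 - 0.5x → x* = 29.3721.
The Pigouvian tax equals MEC at x*: 11.2 + 0.7×29.3721 = 31.7605.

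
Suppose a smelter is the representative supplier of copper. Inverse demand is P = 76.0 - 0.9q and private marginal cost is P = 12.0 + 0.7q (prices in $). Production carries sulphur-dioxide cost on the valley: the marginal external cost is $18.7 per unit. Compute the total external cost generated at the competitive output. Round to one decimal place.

$748.0

Market equilibrium (private): 12.0 + 0.7q = 76.0 - 0.9q → q_m = 40.0000.
Total external cost = MEC × q_m = 18.7 × 40.0000 = 748.0000.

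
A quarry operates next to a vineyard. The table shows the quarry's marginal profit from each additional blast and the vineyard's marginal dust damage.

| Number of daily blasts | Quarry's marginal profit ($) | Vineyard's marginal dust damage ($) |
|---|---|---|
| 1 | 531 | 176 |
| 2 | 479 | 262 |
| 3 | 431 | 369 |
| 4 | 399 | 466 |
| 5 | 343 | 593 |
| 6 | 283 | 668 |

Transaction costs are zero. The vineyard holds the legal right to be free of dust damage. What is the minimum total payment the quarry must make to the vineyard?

Efficient level: marginal profit ≥ marginal dust damage through level 3, so k* = 3.
With the vineyard holding the right, the quarry must at least compensate total damage at k*: 176 + 262 + 369 = 807.

$807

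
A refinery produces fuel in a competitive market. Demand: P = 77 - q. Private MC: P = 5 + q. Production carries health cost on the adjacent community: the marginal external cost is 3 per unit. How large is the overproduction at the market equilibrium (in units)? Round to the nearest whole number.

2 units

Market equilibrium (private): 5 + q = 77 - q → q_m = 36.0000.
Social marginal cost = private MC + MEC = 8 + q.
Set SMC = demand: 8 + q = 77 - q → q* = 34.5000.
Gap = |36.0000 − 34.5000| = 1.5000.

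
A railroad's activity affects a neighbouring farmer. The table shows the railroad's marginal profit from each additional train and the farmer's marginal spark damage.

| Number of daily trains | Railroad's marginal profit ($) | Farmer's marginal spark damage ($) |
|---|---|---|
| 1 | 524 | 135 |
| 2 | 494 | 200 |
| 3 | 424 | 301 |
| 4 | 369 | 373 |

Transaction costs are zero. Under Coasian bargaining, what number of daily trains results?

3

Bargaining reaches the level where marginal profit last exceeds marginal spark damage.
That holds through level 3 (424 ≥ 301) but not at 4 (369 < 373).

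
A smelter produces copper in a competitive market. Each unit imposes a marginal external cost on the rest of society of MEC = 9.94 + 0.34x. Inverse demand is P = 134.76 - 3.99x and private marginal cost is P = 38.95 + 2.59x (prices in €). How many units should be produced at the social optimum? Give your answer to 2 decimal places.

Social marginal cost = private MC + MEC = 48.89 + 2.93x.
Set SMC = demand: 48.89 + 2.93x = 134.76 - 3.99x → x* = 12.4090.

x* = 12.41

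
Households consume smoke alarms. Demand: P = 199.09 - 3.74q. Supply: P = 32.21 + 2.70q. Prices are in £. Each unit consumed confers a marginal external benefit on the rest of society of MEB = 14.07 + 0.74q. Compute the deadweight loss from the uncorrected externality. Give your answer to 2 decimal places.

DWL = £96.95

Market equilibrium (private): 32.21 + 2.70q = 199.09 - 3.74q → q_m = 25.9130.
Social marginal benefit = demand + MEB = 213.16 - 3.00q.
Set SMB = MC: 213.16 - 3.00q = 32.21 + 2.70q → q* = 31.7456.
The welfare-loss triangle has base |q_m − q*| and height MEB(q_m) (the vertical gap between SMB and MC is zero at q* and MEB at q_m).
DWL = ½ × 5.8326 × 33.2457 = 96.9544.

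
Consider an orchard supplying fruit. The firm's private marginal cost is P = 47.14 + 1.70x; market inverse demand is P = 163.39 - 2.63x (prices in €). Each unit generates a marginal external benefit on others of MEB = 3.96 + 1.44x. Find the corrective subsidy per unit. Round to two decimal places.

subsidy = €63.86 per unit

Social marginal cost = private MC − MEB = 43.18 + 0.26x.
Set SMC = demand: 43.18 + 0.26x = 163.39 - 2.63x → x* = 41.5952.
The Pigouvian subsidy equals MEB at x*: 3.96 + 1.44×41.5952 = 63.8571.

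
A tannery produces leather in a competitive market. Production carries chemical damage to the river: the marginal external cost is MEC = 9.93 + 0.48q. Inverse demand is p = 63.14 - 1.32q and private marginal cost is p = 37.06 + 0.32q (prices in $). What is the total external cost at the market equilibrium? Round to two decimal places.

$218.60

Market equilibrium (private): 37.06 + 0.32q = 63.14 - 1.32q → q_m = 15.9024.
Total external cost = ∫₀^{q_m} (9.93 + 0.48q) dq = 9.93×15.9024 + ½×0.48×15.9024² = 218.6036.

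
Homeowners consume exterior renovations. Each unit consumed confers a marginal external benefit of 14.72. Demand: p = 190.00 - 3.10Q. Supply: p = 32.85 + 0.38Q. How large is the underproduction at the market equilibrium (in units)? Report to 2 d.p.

4.23 units

Market equilibrium (private): 32.85 + 0.38Q = 190.00 - 3.10Q → Q_m = 45.1580.
Social marginal benefit = demand + MEB = 204.72 - 3.10Q.
Set SMB = MC: 204.72 - 3.10Q = 32.85 + 0.38Q → Q* = 49.3879.
Gap = |45.1580 − 49.3879| = 4.2299.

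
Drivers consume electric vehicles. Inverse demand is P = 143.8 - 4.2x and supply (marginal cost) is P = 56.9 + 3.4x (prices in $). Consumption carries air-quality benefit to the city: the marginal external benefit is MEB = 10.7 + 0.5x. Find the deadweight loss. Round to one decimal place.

DWL = $19.0

Market equilibrium (private): 56.9 + 3.4x = 143.8 - 4.2x → x_m = 11.4342.
Social marginal benefit = demand + MEB = 154.5 - 3.7x.
Set SMB = MC: 154.5 - 3.7x = 56.9 + 3.4x → x* = 13.7465.
The loss is the area between SMB and MC from x* to x_m; with linear curves that's a triangle of height MEB(x_m).
DWL = ½ × 2.3123 × 16.4171 = 18.9806.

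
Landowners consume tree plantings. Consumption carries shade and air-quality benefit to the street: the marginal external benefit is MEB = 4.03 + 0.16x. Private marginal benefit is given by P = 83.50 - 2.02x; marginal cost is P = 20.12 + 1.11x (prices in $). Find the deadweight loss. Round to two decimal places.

DWL = $8.90

Market equilibrium (private): 20.12 + 1.11x = 83.50 - 2.02x → x_m = 20.2492.
Social marginal benefit = demand + MEB = 87.53 - 1.86x.
Set SMB = MC: 87.53 - 1.86x = 20.12 + 1.11x → x* = 22.6970.
The welfare-loss triangle has base |x_m − x*| and height MEB(x_m) (the vertical gap between SMB and MC is zero at x* and MEB at x_m).
DWL = ½ × 2.4478 × 7.2699 = 8.8976.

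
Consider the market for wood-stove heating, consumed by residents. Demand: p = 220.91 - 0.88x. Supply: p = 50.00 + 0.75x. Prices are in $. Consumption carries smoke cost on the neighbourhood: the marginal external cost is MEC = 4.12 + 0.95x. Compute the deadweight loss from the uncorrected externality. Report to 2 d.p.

Market equilibrium (private): 50.00 + 0.75x = 220.91 - 0.88x → x_m = 104.8528.
Social marginal benefit = demand − MEC = 216.79 - 1.83x.
Set SMB = MC: 216.79 - 1.83x = 50.00 + 0.75x → x* = 64.6473.
The loss is the area between SMB and MC from x* to x_m; with linear curves that's a triangle of height MEC(x_m).
DWL = ½ × 40.2055 × 103.7301 = 2085.2603.

DWL = $2085.26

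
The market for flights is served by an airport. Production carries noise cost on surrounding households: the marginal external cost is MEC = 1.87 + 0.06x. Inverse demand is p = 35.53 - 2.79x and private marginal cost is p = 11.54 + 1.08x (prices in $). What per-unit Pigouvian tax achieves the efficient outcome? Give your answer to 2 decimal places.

Social marginal cost = private MC + MEC = 13.41 + 1.14x.
Set SMC = demand: 13.41 + 1.14x = 35.53 - 2.79x → x* = 5.6285.
The Pigouvian tax equals MEC at x*: 1.87 + 0.06×5.6285 = 2.2077.

tax = $2.21 per unit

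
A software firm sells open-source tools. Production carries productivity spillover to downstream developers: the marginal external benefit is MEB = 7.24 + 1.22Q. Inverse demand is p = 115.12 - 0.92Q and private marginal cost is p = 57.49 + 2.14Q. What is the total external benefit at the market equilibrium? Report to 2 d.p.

Market equilibrium (private): 57.49 + 2.14Q = 115.12 - 0.92Q → Q_m = 18.8333.
Total external benefit = ∫₀^{Q_m} (7.24 + 1.22Q) dQ = 7.24×18.8333 + ½×1.22×18.8333² = 352.7159.

352.72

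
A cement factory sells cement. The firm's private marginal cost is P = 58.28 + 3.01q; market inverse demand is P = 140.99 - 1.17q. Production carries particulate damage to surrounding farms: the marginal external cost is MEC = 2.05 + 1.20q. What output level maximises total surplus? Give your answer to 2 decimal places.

q* = 14.99

Social marginal cost = private MC + MEC = 60.33 + 4.21q.
Set SMC = demand: 60.33 + 4.21q = 140.99 - 1.17q → q* = 14.9926.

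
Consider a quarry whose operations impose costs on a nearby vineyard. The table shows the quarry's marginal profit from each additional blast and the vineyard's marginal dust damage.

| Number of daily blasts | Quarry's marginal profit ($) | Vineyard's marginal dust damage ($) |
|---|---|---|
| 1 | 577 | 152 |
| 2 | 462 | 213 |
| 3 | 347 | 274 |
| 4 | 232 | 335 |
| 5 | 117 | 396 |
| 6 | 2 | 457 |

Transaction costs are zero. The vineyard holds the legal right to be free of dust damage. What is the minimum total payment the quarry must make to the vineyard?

$639

Efficient level: marginal profit ≥ marginal dust damage through level 3, so k* = 3.
With the vineyard holding the right, the quarry must at least compensate total damage at k*: 152 + 213 + 274 = 639.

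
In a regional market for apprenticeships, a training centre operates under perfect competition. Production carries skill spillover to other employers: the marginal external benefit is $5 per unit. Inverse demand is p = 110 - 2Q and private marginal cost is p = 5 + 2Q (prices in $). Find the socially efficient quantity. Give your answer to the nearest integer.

Social marginal cost = private MC − MEB = 0 + 2Q.
Set SMC = demand: 0 + 2Q = 110 - 2Q → Q* = 27.5000.

Q* = 28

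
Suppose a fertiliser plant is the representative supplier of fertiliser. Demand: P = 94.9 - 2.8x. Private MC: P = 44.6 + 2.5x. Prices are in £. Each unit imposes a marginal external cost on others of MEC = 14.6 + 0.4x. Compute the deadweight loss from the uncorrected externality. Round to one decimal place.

Market equilibrium (private): 44.6 + 2.5x = 94.9 - 2.8x → x_m = 9.4906.
Social marginal cost = private MC + MEC = 59.2 + 2.9x.
Set SMC = demand: 59.2 + 2.9x = 94.9 - 2.8x → x* = 6.2632.
Height of the DWL triangle at x_m is SMC(x_m) − demand(x_m) = MEC(x_m) = 18.3962.
DWL = ½ × 3.2274 × 18.3962 = 29.6859.

DWL = £29.7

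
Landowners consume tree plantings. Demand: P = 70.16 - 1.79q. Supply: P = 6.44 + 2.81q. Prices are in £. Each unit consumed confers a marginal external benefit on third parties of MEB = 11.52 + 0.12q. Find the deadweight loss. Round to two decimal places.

Market equilibrium (private): 6.44 + 2.81q = 70.16 - 1.79q → q_m = 13.8522.
Social marginal benefit = demand + MEB = 81.68 - 1.67q.
Set SMB = MC: 81.68 - 1.67q = 6.44 + 2.81q → q* = 16.7946.
The welfare-loss triangle has base |q_m − q*| and height MEB(q_m) (the vertical gap between SMB and MC is zero at q* and MEB at q_m).
DWL = ½ × 2.9424 × 13.1823 = 19.3938.

DWL = £19.39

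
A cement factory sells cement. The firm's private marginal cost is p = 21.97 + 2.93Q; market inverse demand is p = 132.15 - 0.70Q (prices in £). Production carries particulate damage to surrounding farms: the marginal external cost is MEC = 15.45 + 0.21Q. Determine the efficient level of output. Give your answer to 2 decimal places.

Social marginal cost = private MC + MEC = 37.42 + 3.14Q.
Set SMC = demand: 37.42 + 3.14Q = 132.15 - 0.70Q → Q* = 24.6693.

Q* = 24.67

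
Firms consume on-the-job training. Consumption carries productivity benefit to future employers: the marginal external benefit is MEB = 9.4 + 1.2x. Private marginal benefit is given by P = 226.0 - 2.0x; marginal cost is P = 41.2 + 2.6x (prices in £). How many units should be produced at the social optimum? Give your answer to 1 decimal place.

x* = 57.1

Social marginal benefit = demand + MEB = 235.4 - 0.8x.
Set SMB = MC: 235.4 - 0.8x = 41.2 + 2.6x → x* = 57.1176.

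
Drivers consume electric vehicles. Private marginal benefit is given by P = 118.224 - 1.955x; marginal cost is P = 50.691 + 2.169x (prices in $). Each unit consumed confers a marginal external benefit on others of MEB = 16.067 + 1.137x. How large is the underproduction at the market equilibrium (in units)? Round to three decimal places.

Market equilibrium (private): 50.691 + 2.169x = 118.224 - 1.955x → x_m = 16.3756.
Social marginal benefit = demand + MEB = 134.291 - 0.818x.
Set SMB = MC: 134.291 - 0.818x = 50.691 + 2.169x → x* = 27.9879.
Gap = |16.3756 − 27.9879| = 11.6123.

11.612 units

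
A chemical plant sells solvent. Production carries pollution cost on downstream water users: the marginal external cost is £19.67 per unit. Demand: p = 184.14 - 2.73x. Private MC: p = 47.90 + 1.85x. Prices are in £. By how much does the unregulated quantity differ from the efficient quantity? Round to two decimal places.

4.29 units

Market equilibrium (private): 47.90 + 1.85x = 184.14 - 2.73x → x_m = 29.7467.
Social marginal cost = private MC + MEC = 67.57 + 1.85x.
Set SMC = demand: 67.57 + 1.85x = 184.14 - 2.73x → x* = 25.4520.
Gap = |29.7467 − 25.4520| = 4.2947.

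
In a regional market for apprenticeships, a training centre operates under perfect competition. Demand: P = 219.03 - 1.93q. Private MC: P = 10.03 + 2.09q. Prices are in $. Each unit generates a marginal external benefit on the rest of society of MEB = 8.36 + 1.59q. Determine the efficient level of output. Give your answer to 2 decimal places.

q* = 89.45

Social marginal cost = private MC − MEB = 1.67 + 0.50q.
Set SMC = demand: 1.67 + 0.50q = 219.03 - 1.93q → q* = 89.4486.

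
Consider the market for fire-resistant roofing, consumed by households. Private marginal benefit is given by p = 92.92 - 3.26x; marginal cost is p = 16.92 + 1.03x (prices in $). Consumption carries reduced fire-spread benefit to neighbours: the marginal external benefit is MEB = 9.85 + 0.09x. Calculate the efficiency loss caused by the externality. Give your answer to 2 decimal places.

DWL = $15.59

Market equilibrium (private): 16.92 + 1.03x = 92.92 - 3.26x → x_m = 17.7156.
Social marginal benefit = demand + MEB = 102.77 - 3.17x.
Set SMB = MC: 102.77 - 3.17x = 16.92 + 1.03x → x* = 20.4405.
Height of the DWL triangle at x_m is SMB(x_m) − MC(x_m) = MEB(x_m) = 11.4444.
DWL = ½ × 2.7249 × 11.4444 = 15.5924.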